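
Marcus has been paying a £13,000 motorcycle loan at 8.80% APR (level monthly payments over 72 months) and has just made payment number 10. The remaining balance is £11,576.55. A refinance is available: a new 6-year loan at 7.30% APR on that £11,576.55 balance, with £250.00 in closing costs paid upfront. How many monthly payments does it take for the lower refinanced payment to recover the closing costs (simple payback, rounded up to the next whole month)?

8 months

Current payment = 13,000 × 8.8%/12 / (1 − (1+0.0073333)^−72) = £233.04.
Refinanced payment = 11,576.55 × 0.0060833 / (1 − (1+0.0060833)^−72) = £199.04.
Monthly savings = £233.04 − £199.04 = £34.00.
Break-even = £250.00 / £34.00 = 7.35 → 8 months.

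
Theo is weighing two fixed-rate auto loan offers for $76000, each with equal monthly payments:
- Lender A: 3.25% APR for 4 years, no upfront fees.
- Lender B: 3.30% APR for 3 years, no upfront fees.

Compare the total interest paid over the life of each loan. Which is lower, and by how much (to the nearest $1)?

Lender B by $1,221

Lender A: at 3.25% the monthly rate is 0.0027083, so the payment is 76,000 × 0.0027083 / (1 − 1.0027083^−48) = $1,690.62.
Total interest on Lender A = 48 × $1,690.62 − $76,000 = $5,149.76.
Lender B: monthly rate = 3.3%/12 = 0.0027500; payment = 76,000 × 0.0027500 / (1 − (1+0.0027500)^−36) = $2,220.23.
Total interest on Lender B = 36 × $2,220.23 − $76,000 = $3,928.28.
Lender B is lower by $1,221.48.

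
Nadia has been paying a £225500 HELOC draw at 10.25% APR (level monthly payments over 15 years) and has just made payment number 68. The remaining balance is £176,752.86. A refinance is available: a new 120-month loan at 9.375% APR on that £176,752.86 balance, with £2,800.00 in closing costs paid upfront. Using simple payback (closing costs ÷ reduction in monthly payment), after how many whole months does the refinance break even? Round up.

Current payment = 225,500 × 10.25%/12 / (1 − (1+0.0085417)^−180) = £2,457.84.
Refinanced payment = 176,752.86 × 0.0078125 / (1 − (1+0.0078125)^−120) = £2,275.06.
Monthly savings = £2,457.84 − £2,275.06 = £182.78.
Break-even = £2,800.00 / £182.78 = 15.32 → 16 months.

16 months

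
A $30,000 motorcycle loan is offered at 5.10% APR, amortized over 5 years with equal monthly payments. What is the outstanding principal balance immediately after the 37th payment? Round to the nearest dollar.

With monthly rate i = 5.1%/12 = 0.0042500, the balance after k of n payments is P · [(1+i)^n − (1+i)^k] / [(1+i)^n − 1].
(1+0.0042500)^60 = 1.28976452 and (1+0.0042500)^37 = 1.16989826, so the balance is 30,000 × (1.28976452 − 1.16989826) / (1.28976452 − 1) = $12,410.03.

$12,410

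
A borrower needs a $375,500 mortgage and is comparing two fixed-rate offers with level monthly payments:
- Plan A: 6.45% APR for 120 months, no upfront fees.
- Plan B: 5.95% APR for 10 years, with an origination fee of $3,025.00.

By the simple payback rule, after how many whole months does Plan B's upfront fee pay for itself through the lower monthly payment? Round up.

Plan A: at 6.45% the monthly rate is 0.0053750, so the payment is 375,500 × 0.0053750 / (1 − 1.0053750^−120) = $4,254.18.
Plan B: at 5.95% the monthly rate is 0.0049583, so the payment is 375,500 × 0.0049583 / (1 − 1.0049583^−120) = $4,159.40.
Monthly savings = $4,254.18 − $4,159.40 = $94.78.
Break-even = $3,025.00 / $94.78 = 31.92 → 32 months.

32 months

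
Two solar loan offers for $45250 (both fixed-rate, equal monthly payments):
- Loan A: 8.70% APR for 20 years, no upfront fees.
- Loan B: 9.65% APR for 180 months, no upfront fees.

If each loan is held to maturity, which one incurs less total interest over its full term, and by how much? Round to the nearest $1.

Loan A: monthly rate = 8.7%/12 = 0.0072500; payment = 45,250 × 0.0072500 / (1 − (1+0.0072500)^−240) = $398.44.
Total interest on Loan A = 240 × $398.44 − $45,250 = $50,375.60.
Loan B: monthly rate = 9.65%/12 = 0.0080417; payment = 45,250 × 0.0080417 / (1 − (1+0.0080417)^−180) = $476.62.
Total interest on Loan B = 180 × $476.62 − $45,250 = $40,541.60.
Loan B is lower by $9,834.00.

Loan B by $9,834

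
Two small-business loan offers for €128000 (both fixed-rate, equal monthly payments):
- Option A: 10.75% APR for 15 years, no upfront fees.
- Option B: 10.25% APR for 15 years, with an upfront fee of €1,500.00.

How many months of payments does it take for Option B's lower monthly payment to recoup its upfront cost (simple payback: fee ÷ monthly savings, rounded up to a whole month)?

Option A: at 10.75% the monthly rate is 0.0089583, so the payment is 128,000 × 0.0089583 / (1 − 1.0089583^−180) = €1,434.81.
Option B: at 10.25% the monthly rate is 0.0085417, so the payment is 128,000 × 0.0085417 / (1 − 1.0085417^−180) = €1,395.14.
Monthly savings = €1,434.81 − €1,395.14 = €39.67.
Break-even = €1,500.00 / €39.67 = 37.81 → 38 months.

38 months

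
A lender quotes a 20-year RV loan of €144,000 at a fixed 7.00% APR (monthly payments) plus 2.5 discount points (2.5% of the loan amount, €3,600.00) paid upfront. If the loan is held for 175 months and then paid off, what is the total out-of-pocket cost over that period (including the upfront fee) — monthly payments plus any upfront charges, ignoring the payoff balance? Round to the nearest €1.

€198,975

At 7.00% the monthly rate is 0.0058333, so the payment is 144,000 × 0.0058333 / (1 − 1.0058333^−240) = €1,116.43.
Total outlay = 175 × €1,116.43 + €3,600.00 = €198,975.25.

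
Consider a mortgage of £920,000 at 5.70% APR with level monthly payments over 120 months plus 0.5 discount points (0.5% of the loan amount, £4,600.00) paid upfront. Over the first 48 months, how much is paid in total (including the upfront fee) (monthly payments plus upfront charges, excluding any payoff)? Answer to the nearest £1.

£488,240

Monthly rate = 5.7%/12 = 0.0047500; payment = 920,000 × 0.0047500 / (1 − (1+0.0047500)^−120) = £10,075.84.
Total outlay = 48 × £10,075.84 + £4,600.00 = £488,240.32.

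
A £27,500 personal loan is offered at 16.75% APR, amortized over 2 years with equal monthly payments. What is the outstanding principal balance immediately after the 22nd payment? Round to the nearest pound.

£2,657

With monthly rate i = 16.75%/12 = 0.0139583, the balance after k of n payments is P · [(1+i)^n − (1+i)^k] / [(1+i)^n − 1].
(1+0.0139583)^24 = 1.39470582 and (1+0.0139583)^22 = 1.35657058, so the balance is 27,500 × (1.39470582 − 1.35657058) / (1.39470582 − 1) = £2,656.96.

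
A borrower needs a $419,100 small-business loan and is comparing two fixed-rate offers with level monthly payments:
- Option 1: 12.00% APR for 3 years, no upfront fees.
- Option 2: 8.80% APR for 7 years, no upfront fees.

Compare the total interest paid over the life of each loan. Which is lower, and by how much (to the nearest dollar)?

Option 1: monthly rate = 12%/12 = 0.0100000; payment = 419,100 × 0.0100000 / (1 − (1+0.0100000)^−36) = $13,920.12.
Total interest on Option 1 = 36 × $13,920.12 − $419,100 = $82,024.32.
Option 2: at 8.80% the monthly rate is 0.0073333, so the payment is 419,100 × 0.0073333 / (1 − 1.0073333^−84) = $6,700.47.
Total interest on Option 2 = 84 × $6,700.47 − $419,100 = $143,739.48.
Option 1 is lower by $61,715.16.

Option 1 by $61,715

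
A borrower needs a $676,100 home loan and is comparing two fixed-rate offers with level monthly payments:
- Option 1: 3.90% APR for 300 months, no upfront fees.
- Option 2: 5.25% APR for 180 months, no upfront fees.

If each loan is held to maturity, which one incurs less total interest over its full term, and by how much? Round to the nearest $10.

Option 1: at 3.90% the monthly rate is 0.0032500, so the payment is 676,100 × 0.0032500 / (1 − 1.0032500^−300) = $3,531.48.
Total interest on Option 1 = 300 × $3,531.48 − $676,100 = $383,344.00.
Option 2: monthly rate = 5.25%/12 = 0.0043750; payment = 676,100 × 0.0043750 / (1 − (1+0.0043750)^−180) = $5,435.02.
Total interest on Option 2 = 180 × $5,435.02 − $676,100 = $302,203.60.
Option 2 is lower by $81,140.40.

Option 2 by $81,140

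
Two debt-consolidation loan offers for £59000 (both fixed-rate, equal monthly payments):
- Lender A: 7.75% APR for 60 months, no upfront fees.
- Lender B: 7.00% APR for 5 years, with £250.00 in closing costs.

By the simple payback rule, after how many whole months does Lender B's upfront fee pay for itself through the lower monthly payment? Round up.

Lender A: at 7.75% the monthly rate is 0.0064583, so the payment is 59,000 × 0.0064583 / (1 − 1.0064583^−60) = £1,189.26.
Lender B: at 7.00% the monthly rate is 0.0058333, so the payment is 59,000 × 0.0058333 / (1 − 1.0058333^−60) = £1,168.27.
Monthly savings = £1,189.26 − £1,168.27 = £20.99.
Break-even = £250.00 / £20.99 = 11.91 → 12 months.

12 months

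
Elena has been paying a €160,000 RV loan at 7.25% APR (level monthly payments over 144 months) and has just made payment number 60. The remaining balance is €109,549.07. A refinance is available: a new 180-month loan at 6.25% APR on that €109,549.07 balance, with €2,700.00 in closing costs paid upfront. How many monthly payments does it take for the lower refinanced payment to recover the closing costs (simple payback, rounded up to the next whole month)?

Current payment = 160,000 × 7.25%/12 / (1 − (1+0.0060417)^−144) = €1,666.81.
Refinanced payment = 109,549.07 × 0.0052083 / (1 − (1+0.0052083)^−180) = €939.30.
Monthly savings = €1,666.81 − €939.30 = €727.51.
Break-even = €2,700.00 / €727.51 = 3.71 → 4 months.

4 months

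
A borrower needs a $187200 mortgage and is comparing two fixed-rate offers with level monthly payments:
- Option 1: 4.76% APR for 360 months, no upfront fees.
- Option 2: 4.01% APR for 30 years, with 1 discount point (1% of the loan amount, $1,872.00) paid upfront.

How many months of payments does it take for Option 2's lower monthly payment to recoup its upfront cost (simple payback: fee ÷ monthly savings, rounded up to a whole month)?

23 months

Option 1: at 4.76% the monthly rate is 0.0039667, so the payment is 187,200 × 0.0039667 / (1 − 1.0039667^−360) = $977.65.
Option 2: at 4.01% the monthly rate is 0.0033417, so the payment is 187,200 × 0.0033417 / (1 − 1.0033417^−360) = $894.80.
Monthly savings = $977.65 − $894.80 = $82.85.
Break-even = $1,872.00 / $82.85 = 22.60 → 23 months.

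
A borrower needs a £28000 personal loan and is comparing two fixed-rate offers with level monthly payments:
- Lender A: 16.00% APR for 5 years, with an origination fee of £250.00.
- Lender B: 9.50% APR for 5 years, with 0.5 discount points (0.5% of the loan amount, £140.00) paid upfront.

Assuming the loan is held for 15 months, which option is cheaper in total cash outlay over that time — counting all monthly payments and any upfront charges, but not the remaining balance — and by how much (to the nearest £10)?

Lender B by £1,500

Lender A: monthly rate = 16%/12 = 0.0133333; payment = 28,000 × 0.0133333 / (1 − (1+0.0133333)^−60) = £680.91.
Lender B: monthly rate = 9.5%/12 = 0.0079167; payment = 28,000 × 0.0079167 / (1 − (1+0.0079167)^−60) = £588.05.
Over 15 months: Lender A costs 15 × £680.91 + £250.00 = £10,463.65; Lender B costs 15 × £588.05 + £140.00 = £8,960.75.
Lender B is cheaper by £10,463.65 − £8,960.75 = £1,502.90.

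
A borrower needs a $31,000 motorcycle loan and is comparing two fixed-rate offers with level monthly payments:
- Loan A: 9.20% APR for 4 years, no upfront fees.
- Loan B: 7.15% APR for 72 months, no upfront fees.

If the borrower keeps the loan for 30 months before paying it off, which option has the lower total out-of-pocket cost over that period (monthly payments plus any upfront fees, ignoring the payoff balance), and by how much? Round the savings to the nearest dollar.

Loan A: monthly rate = 9.2%/12 = 0.0076667; payment = 31,000 × 0.0076667 / (1 − (1+0.0076667)^−48) = $774.38.
Loan B: at 7.15% the monthly rate is 0.0059583, so the payment is 31,000 × 0.0059583 / (1 − 1.0059583^−72) = $530.75.
Over 30 months: Loan A costs 30 × $774.38 = $23,231.40; Loan B costs 30 × $530.75 = $15,922.50.
Loan B is cheaper by $23,231.40 − $15,922.50 = $7,308.90.

Loan B by $7,309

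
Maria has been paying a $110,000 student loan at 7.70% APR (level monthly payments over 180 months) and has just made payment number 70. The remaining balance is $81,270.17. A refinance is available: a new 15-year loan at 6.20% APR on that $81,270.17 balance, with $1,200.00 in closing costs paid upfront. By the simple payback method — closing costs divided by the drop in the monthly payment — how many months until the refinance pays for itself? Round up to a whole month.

4 months

Current payment = 110,000 × 7.7%/12 / (1 − (1+0.0064167)^−180) = $1,032.26.
Refinanced payment = 81,270.17 × 0.0051667 / (1 − (1+0.0051667)^−180) = $694.62.
Monthly savings = $1,032.26 − $694.62 = $337.64.
Break-even = $1,200.00 / $337.64 = 3.55 → 4 months.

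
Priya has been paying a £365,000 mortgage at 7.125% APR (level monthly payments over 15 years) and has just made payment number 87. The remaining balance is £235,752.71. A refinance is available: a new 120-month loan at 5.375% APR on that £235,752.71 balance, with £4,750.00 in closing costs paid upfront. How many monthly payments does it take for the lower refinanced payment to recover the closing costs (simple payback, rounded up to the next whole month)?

7 months

Current payment = 365,000 × 7.125%/12 / (1 − (1+0.0059375)^−180) = £3,306.28.
Refinanced payment = 235,752.71 × 0.0044792 / (1 − (1+0.0044792)^−120) = £2,543.96.
Monthly savings = £3,306.28 − £2,543.96 = £762.32.
Break-even = £4,750.00 / £762.32 = 6.23 → 7 months.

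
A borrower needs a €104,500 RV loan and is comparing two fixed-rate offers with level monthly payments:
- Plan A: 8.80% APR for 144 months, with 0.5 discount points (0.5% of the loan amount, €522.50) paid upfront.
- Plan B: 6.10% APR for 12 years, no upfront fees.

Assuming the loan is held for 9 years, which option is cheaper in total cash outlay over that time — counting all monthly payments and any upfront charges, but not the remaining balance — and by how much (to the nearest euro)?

Plan B by €16,973

Plan A: monthly rate = 8.8%/12 = 0.0073333; payment = 104,500 × 0.0073333 / (1 − (1+0.0073333)^−144) = €1,177.50.
Plan B: monthly rate = 6.1%/12 = 0.0050833; payment = 104,500 × 0.0050833 / (1 − (1+0.0050833)^−144) = €1,025.18.
Over 108 months: Plan A costs 108 × €1,177.50 + €522.50 = €127,692.50; Plan B costs 108 × €1,025.18 = €110,719.44.
Plan B is cheaper by €127,692.50 − €110,719.44 = €16,973.06.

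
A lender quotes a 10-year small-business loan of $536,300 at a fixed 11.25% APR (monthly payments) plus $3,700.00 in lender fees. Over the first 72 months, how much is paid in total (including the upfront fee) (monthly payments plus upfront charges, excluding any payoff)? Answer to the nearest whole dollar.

$541,081

Monthly rate = 11.25%/12 = 0.0093750; payment = 536,300 × 0.0093750 / (1 − (1+0.0093750)^−120) = $7,463.63.
Total outlay = 72 × $7,463.63 + $3,700.00 = $541,081.36.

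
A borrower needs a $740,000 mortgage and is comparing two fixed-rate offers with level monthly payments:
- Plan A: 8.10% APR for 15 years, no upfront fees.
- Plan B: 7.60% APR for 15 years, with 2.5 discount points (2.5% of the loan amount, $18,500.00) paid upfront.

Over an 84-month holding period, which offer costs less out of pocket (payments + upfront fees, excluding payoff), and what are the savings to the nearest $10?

Plan A: at 8.10% the monthly rate is 0.0067500, so the payment is 740,000 × 0.0067500 / (1 − 1.0067500^−180) = $7,114.61.
Plan B: monthly rate = 7.6%/12 = 0.0063333; payment = 740,000 × 0.0063333 / (1 − (1+0.0063333)^−180) = $6,902.01.
Over 84 months: Plan A costs 84 × $7,114.61 = $597,627.24; Plan B costs 84 × $6,902.01 + $18,500.00 = $598,268.84.
Plan A is cheaper by $598,268.84 − $597,627.24 = $641.60.

Plan A by $640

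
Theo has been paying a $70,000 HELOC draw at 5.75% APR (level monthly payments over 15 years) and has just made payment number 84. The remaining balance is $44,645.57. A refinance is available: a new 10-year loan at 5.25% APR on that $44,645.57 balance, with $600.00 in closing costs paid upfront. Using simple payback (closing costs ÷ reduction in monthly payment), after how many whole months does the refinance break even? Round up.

Current payment = 70,000 × 5.75%/12 / (1 − (1+0.0047917)^−180) = $581.29.
Refinanced payment = 44,645.57 × 0.0043750 / (1 − (1+0.0043750)^−120) = $479.01.
Monthly savings = $581.29 − $479.01 = $102.28.
Break-even = $600.00 / $102.28 = 5.87 → 6 months.

6 months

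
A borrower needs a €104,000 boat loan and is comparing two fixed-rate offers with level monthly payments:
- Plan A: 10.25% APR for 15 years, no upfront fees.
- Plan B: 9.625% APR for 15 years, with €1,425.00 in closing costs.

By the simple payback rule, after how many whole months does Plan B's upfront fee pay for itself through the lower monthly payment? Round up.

36 months

Plan A: monthly rate = 10.25%/12 = 0.0085417; payment = 104,000 × 0.0085417 / (1 − (1+0.0085417)^−180) = €1,133.55.
Plan B: at 9.625% the monthly rate is 0.0080208, so the payment is 104,000 × 0.0080208 / (1 − 1.0080208^−180) = €1,093.85.
Monthly savings = €1,133.55 − €1,093.85 = €39.70.
Break-even = €1,425.00 / €39.70 = 35.89 → 36 months.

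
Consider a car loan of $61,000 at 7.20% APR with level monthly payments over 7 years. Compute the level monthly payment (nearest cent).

$926.63

Monthly rate = 7.2%/12 = 0.0060000; payment = 61,000 × 0.0060000 / (1 − (1+0.0060000)^−84) = $926.63.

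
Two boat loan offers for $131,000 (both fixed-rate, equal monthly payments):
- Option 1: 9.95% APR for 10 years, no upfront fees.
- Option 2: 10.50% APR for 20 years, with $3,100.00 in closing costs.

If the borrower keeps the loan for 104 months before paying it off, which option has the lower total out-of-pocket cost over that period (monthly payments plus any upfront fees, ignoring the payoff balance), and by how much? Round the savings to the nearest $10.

Option 2 by $40,550

Option 1: at 9.95% the monthly rate is 0.0082917, so the payment is 131,000 × 0.0082917 / (1 − 1.0082917^−120) = $1,727.55.
Option 2: monthly rate = 10.5%/12 = 0.0087500; payment = 131,000 × 0.0087500 / (1 − (1+0.0087500)^−240) = $1,307.88.
Over 104 months: Option 1 costs 104 × $1,727.55 = $179,665.20; Option 2 costs 104 × $1,307.88 + $3,100.00 = $139,119.52.
Option 2 is cheaper by $179,665.20 − $139,119.52 = $40,545.68.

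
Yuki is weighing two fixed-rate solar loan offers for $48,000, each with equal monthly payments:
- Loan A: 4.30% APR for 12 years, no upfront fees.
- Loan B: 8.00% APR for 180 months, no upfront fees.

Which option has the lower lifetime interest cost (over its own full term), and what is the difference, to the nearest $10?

Loan A by $21,040

Loan A: monthly rate = 4.3%/12 = 0.0035833; payment = 48,000 × 0.0035833 / (1 − (1+0.0035833)^−144) = $427.28.
Total interest on Loan A = 144 × $427.28 − $48,000 = $13,528.32.
Loan B: monthly rate = 8%/12 = 0.0066667; payment = 48,000 × 0.0066667 / (1 − (1+0.0066667)^−180) = $458.71.
Total interest on Loan B = 180 × $458.71 − $48,000 = $34,567.80.
Loan A is lower by $21,039.48.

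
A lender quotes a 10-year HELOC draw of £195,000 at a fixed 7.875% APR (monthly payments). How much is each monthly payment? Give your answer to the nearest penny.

Monthly rate = 7.875%/12 = 0.0065625; payment = 195,000 × 0.0065625 / (1 − (1+0.0065625)^−120) = £2,353.03.

£2,353.03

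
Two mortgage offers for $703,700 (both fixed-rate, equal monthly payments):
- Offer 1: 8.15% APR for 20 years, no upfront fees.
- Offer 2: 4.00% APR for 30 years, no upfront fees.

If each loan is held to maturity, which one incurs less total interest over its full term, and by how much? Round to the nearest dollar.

Offer 1: monthly rate = 8.15%/12 = 0.0067917; payment = 703,700 × 0.0067917 / (1 − (1+0.0067917)^−240) = $5,951.89.
Total interest on Offer 1 = 240 × $5,951.89 − $703,700 = $724,753.60.
Offer 2: monthly rate = 4%/12 = 0.0033333; payment = 703,700 × 0.0033333 / (1 − (1+0.0033333)^−360) = $3,359.57.
Total interest on Offer 2 = 360 × $3,359.57 − $703,700 = $505,745.20.
Offer 2 is lower by $219,008.40.

Offer 2 by $219,008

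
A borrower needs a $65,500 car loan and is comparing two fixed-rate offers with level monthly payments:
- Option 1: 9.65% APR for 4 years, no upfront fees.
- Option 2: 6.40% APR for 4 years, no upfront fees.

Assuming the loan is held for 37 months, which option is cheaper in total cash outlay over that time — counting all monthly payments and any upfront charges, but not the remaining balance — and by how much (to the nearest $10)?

Option 2 by $3,700

Option 1: at 9.65% the monthly rate is 0.0080417, so the payment is 65,500 × 0.0080417 / (1 − 1.0080417^−48) = $1,650.26.
Option 2: monthly rate = 6.4%/12 = 0.0053333; payment = 65,500 × 0.0053333 / (1 − (1+0.0053333)^−48) = $1,550.31.
Over 37 months: Option 1 costs 37 × $1,650.26 = $61,059.62; Option 2 costs 37 × $1,550.31 = $57,361.47.
Option 2 is cheaper by $61,059.62 − $57,361.47 = $3,698.15.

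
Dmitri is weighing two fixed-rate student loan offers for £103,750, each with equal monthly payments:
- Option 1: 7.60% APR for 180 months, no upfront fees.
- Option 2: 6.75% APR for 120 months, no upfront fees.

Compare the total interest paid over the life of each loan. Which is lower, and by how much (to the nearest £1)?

Option 1: at 7.60% the monthly rate is 0.0063333, so the payment is 103,750 × 0.0063333 / (1 − 1.0063333^−180) = £967.68.
Total interest on Option 1 = 180 × £967.68 − £103,750 = £70,432.40.
Option 2: monthly rate = 6.75%/12 = 0.0056250; payment = 103,750 × 0.0056250 / (1 − (1+0.0056250)^−120) = £1,191.30.
Total interest on Option 2 = 120 × £1,191.30 − £103,750 = £39,206.00.
Option 2 is lower by £31,226.40.

Option 2 by £31,226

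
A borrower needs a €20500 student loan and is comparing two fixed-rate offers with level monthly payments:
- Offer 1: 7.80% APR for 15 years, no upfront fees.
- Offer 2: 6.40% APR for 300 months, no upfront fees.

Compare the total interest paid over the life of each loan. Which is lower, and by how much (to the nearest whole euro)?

Offer 1 by €6,303

Offer 1: monthly rate = 7.8%/12 = 0.0065000; payment = 20,500 × 0.0065000 / (1 − (1+0.0065000)^−180) = €193.55.
Total interest on Offer 1 = 180 × €193.55 − €20,500 = €14,339.00.
Offer 2: monthly rate = 6.4%/12 = 0.0053333; payment = 20,500 × 0.0053333 / (1 − (1+0.0053333)^−300) = €137.14.
Total interest on Offer 2 = 300 × €137.14 − €20,500 = €20,642.00.
Offer 1 is lower by €6,303.00.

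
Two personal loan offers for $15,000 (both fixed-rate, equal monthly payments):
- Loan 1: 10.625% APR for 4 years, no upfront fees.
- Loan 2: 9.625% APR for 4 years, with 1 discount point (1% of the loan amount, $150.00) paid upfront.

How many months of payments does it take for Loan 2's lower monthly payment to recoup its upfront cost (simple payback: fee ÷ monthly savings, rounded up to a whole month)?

21 months

Loan 1: at 10.625% the monthly rate is 0.0088542, so the payment is 15,000 × 0.0088542 / (1 − 1.0088542^−48) = $384.96.
Loan 2: monthly rate = 9.625%/12 = 0.0080208; payment = 15,000 × 0.0080208 / (1 − (1+0.0080208)^−48) = $377.74.
Monthly savings = $384.96 − $377.74 = $7.22.
Break-even = $150.00 / $7.22 = 20.78 → 21 months.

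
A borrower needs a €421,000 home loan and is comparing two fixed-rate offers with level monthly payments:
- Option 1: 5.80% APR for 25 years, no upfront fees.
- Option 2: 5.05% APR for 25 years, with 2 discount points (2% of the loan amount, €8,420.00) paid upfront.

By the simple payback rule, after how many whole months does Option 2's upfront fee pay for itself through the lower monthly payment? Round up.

Option 1: monthly rate = 5.8%/12 = 0.0048333; payment = 421,000 × 0.0048333 / (1 − (1+0.0048333)^−300) = €2,661.27.
Option 2: monthly rate = 5.05%/12 = 0.0042083; payment = 421,000 × 0.0042083 / (1 − (1+0.0042083)^−300) = €2,473.40.
Monthly savings = €2,661.27 − €2,473.40 = €187.87.
Break-even = €8,420.00 / €187.87 = 44.82 → 45 months.

45 months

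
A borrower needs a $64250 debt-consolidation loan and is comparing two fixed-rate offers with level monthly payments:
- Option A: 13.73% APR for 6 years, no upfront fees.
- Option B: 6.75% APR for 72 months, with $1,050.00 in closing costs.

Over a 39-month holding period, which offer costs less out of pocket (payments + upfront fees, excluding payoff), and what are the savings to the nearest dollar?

Option A: at 13.73% the monthly rate is 0.0114417, so the payment is 64,250 × 0.0114417 / (1 − 1.0114417^−72) = $1,314.65.
Option B: at 6.75% the monthly rate is 0.0056250, so the payment is 64,250 × 0.0056250 / (1 − 1.0056250^−72) = $1,087.70.
Over 39 months: Option A costs 39 × $1,314.65 = $51,271.35; Option B costs 39 × $1,087.70 + $1,050.00 = $43,470.30.
Option B is cheaper by $51,271.35 − $43,470.30 = $7,801.05.

Option B by $7,801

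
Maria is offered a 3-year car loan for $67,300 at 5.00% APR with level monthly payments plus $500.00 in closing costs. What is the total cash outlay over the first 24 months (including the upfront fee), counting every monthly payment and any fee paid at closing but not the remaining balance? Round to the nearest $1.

$48,909

At 5.00% the monthly rate is 0.0041667, so the payment is 67,300 × 0.0041667 / (1 − 1.0041667^−36) = $2,017.04.
Total outlay = 24 × $2,017.04 + $500.00 = $48,908.96.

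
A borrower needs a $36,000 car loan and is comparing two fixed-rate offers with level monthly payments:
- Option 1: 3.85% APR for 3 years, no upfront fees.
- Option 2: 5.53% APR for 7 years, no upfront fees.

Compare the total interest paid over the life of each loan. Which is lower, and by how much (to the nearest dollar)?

Option 1: at 3.85% the monthly rate is 0.0032083, so the payment is 36,000 × 0.0032083 / (1 − 1.0032083^−36) = $1,060.46.
Total interest on Option 1 = 36 × $1,060.46 − $36,000 = $2,176.56.
Option 2: at 5.53% the monthly rate is 0.0046083, so the payment is 36,000 × 0.0046083 / (1 − 1.0046083^−84) = $517.83.
Total interest on Option 2 = 84 × $517.83 − $36,000 = $7,497.72.
Option 1 is lower by $5,321.16.

Option 1 by $5,321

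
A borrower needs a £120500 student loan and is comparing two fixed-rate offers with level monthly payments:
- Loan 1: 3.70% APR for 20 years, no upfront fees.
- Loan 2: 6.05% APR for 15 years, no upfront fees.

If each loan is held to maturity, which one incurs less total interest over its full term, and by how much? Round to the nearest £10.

Loan 1 by £12,910

Loan 1: at 3.70% the monthly rate is 0.0030833, so the payment is 120,500 × 0.0030833 / (1 − 1.0030833^−240) = £711.30.
Total interest on Loan 1 = 240 × £711.30 − £120,500 = £50,212.00.
Loan 2: at 6.05% the monthly rate is 0.0050417, so the payment is 120,500 × 0.0050417 / (1 − 1.0050417^−180) = £1,020.11.
Total interest on Loan 2 = 180 × £1,020.11 − £120,500 = £63,119.80.
Loan 1 is lower by £12,907.80.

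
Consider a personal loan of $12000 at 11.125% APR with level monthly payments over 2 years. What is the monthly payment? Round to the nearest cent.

$559.99

At 11.125% the monthly rate is 0.0092708, so the payment is 12,000 × 0.0092708 / (1 − 1.0092708^−24) = $559.99.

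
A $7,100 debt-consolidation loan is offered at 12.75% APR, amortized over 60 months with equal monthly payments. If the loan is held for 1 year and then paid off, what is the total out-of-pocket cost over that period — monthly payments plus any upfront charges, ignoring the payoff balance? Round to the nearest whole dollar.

$1,928

Monthly rate = 12.75%/12 = 0.0106250; payment = 7,100 × 0.0106250 / (1 − (1+0.0106250)^−60) = $160.64.
Total outlay = 12 × $160.64 = $1,927.68.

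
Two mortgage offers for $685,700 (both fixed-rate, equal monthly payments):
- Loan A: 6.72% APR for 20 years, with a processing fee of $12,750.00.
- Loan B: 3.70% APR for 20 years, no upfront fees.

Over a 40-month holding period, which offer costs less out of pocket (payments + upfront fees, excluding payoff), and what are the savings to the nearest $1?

Loan B by $58,909

Loan A: at 6.72% the monthly rate is 0.0056000, so the payment is 685,700 × 0.0056000 / (1 − 1.0056000^−240) = $5,201.59.
Loan B: at 3.70% the monthly rate is 0.0030833, so the payment is 685,700 × 0.0030833 / (1 − 1.0030833^−240) = $4,047.61.
Over 40 months: Loan A costs 40 × $5,201.59 + $12,750.00 = $220,813.60; Loan B costs 40 × $4,047.61 = $161,904.40.
Loan B is cheaper by $220,813.60 − $161,904.40 = $58,909.20.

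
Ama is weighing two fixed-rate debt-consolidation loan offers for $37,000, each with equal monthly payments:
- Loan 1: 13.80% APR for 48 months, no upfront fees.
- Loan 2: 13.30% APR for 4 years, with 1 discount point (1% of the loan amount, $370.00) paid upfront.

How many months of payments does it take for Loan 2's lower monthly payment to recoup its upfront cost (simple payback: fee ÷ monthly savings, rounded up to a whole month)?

Loan 1: monthly rate = 13.8%/12 = 0.0115000; payment = 37,000 × 0.0115000 / (1 − (1+0.0115000)^−48) = $1,007.37.
Loan 2: monthly rate = 13.3%/12 = 0.0110833; payment = 37,000 × 0.0110833 / (1 − (1+0.0110833)^−48) = $998.14.
Monthly savings = $1,007.37 − $998.14 = $9.23.
Break-even = $370.00 / $9.23 = 40.09 → 41 months.

41 months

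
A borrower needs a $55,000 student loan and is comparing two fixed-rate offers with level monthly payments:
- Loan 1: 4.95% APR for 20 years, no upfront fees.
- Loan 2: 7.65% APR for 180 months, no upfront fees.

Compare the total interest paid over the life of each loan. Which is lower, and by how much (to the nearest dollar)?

Loan 1: at 4.95% the monthly rate is 0.0041250, so the payment is 55,000 × 0.0041250 / (1 − 1.0041250^−240) = $361.46.
Total interest on Loan 1 = 240 × $361.46 − $55,000 = $31,750.40.
Loan 2: at 7.65% the monthly rate is 0.0063750, so the payment is 55,000 × 0.0063750 / (1 − 1.0063750^−180) = $514.56.
Total interest on Loan 2 = 180 × $514.56 − $55,000 = $37,620.80.
Loan 1 is lower by $5,870.40.

Loan 1 by $5,870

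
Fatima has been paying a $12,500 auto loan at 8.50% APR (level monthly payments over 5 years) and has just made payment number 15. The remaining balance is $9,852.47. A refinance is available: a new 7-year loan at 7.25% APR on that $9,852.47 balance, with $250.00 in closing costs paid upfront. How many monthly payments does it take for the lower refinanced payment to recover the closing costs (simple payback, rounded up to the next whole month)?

3 months

Current payment = 12,500 × 8.5%/12 / (1 − (1+0.0070833)^−60) = $256.46.
Refinanced payment = 9,852.47 × 0.0060417 / (1 − (1+0.0060417)^−84) = $149.91.
Monthly savings = $256.46 − $149.91 = $106.55.
Break-even = $250.00 / $106.55 = 2.35 → 3 months.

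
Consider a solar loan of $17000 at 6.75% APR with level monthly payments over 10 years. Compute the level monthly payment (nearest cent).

Monthly rate = 6.75%/12 = 0.0056250; payment = 17,000 × 0.0056250 / (1 − (1+0.0056250)^−120) = $195.20.

$195.20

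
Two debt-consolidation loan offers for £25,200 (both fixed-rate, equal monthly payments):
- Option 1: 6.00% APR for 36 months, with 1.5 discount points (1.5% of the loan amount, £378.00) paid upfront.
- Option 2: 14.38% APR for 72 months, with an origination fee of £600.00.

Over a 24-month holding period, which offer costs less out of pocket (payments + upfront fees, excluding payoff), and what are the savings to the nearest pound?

Option 1: monthly rate = 6%/12 = 0.0050000; payment = 25,200 × 0.0050000 / (1 − (1+0.0050000)^−36) = £766.63.
Option 2: monthly rate = 14.38%/12 = 0.0119833; payment = 25,200 × 0.0119833 / (1 − (1+0.0119833)^−72) = £524.41.
Over 24 months: Option 1 costs 24 × £766.63 + £378.00 = £18,777.12; Option 2 costs 24 × £524.41 + £600.00 = £13,185.84.
Option 2 is cheaper by £18,777.12 − £13,185.84 = £5,591.28.

Option 2 by £5,591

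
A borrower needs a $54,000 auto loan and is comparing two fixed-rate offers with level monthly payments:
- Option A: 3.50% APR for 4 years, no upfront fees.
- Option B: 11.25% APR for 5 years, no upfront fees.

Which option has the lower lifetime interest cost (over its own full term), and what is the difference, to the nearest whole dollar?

Option A by $12,903

Option A: monthly rate = 3.5%/12 = 0.0029167; payment = 54,000 × 0.0029167 / (1 − (1+0.0029167)^−48) = $1,207.22.
Total interest on Option A = 48 × $1,207.22 − $54,000 = $3,946.56.
Option B: monthly rate = 11.25%/12 = 0.0093750; payment = 54,000 × 0.0093750 / (1 − (1+0.0093750)^−60) = $1,180.83.
Total interest on Option B = 60 × $1,180.83 − $54,000 = $16,849.80.
Option A is lower by $12,903.24.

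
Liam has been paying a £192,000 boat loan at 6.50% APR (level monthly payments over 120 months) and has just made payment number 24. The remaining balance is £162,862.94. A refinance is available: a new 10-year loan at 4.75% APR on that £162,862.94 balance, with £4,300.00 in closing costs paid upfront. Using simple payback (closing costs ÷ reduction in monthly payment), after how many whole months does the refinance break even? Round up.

Current payment = 192,000 × 6.5%/12 / (1 − (1+0.0054167)^−120) = £2,180.12.
Refinanced payment = 162,862.94 × 0.0039583 / (1 − (1+0.0039583)^−120) = £1,707.58.
Monthly savings = £2,180.12 − £1,707.58 = £472.54.
Break-even = £4,300.00 / £472.54 = 9.10 → 10 months.

10 months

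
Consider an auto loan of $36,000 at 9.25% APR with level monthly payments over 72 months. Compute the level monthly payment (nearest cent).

At 9.25% the monthly rate is 0.0077083, so the payment is 36,000 × 0.0077083 / (1 − 1.0077083^−72) = $653.40.

$653.40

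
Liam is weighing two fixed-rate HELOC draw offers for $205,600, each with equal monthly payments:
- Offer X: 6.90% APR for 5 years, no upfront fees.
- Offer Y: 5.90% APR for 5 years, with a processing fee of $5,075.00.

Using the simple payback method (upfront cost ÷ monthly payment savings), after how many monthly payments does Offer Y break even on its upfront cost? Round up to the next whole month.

53 months

Offer X: at 6.90% the monthly rate is 0.0057500, so the payment is 205,600 × 0.0057500 / (1 − 1.0057500^−60) = $4,061.43.
Offer Y: monthly rate = 5.9%/12 = 0.0049167; payment = 205,600 × 0.0049167 / (1 − (1+0.0049167)^−60) = $3,965.27.
Monthly savings = $4,061.43 − $3,965.27 = $96.16.
Break-even = $5,075.00 / $96.16 = 52.78 → 53 months.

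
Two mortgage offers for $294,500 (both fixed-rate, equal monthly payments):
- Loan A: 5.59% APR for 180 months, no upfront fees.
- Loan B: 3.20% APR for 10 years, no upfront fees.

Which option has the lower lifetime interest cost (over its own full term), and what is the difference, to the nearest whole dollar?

Loan B by $91,154

Loan A: at 5.59% the monthly rate is 0.0046583, so the payment is 294,500 × 0.0046583 / (1 − 1.0046583^−180) = $2,420.40.
Total interest on Loan A = 180 × $2,420.40 − $294,500 = $141,172.00.
Loan B: monthly rate = 3.2%/12 = 0.0026667; payment = 294,500 × 0.0026667 / (1 − (1+0.0026667)^−120) = $2,870.98.
Total interest on Loan B = 120 × $2,870.98 − $294,500 = $50,017.60.
Loan B is lower by $91,154.40.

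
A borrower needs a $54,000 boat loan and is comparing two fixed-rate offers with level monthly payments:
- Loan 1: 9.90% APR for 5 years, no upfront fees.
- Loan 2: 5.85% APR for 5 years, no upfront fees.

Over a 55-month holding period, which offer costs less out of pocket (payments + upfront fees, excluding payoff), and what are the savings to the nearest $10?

Loan 2 by $5,750

Loan 1: monthly rate = 9.9%/12 = 0.0082500; payment = 54,000 × 0.0082500 / (1 − (1+0.0082500)^−60) = $1,144.69.
Loan 2: at 5.85% the monthly rate is 0.0048750, so the payment is 54,000 × 0.0048750 / (1 − 1.0048750^−60) = $1,040.21.
Over 55 months: Loan 1 costs 55 × $1,144.69 = $62,957.95; Loan 2 costs 55 × $1,040.21 = $57,211.55.
Loan 2 is cheaper by $62,957.95 − $57,211.55 = $5,746.40.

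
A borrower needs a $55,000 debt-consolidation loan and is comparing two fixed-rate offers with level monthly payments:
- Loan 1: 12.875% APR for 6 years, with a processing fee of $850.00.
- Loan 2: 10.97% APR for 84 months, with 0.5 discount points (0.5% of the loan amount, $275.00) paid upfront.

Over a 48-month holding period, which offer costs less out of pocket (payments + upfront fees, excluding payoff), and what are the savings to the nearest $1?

Loan 1: monthly rate = 12.875%/12 = 0.0107292; payment = 55,000 × 0.0107292 / (1 − (1+0.0107292)^−72) = $1,100.45.
Loan 2: at 10.97% the monthly rate is 0.0091417, so the payment is 55,000 × 0.0091417 / (1 − 1.0091417^−84) = $940.87.
Over 48 months: Loan 1 costs 48 × $1,100.45 + $850.00 = $53,671.60; Loan 2 costs 48 × $940.87 + $275.00 = $45,436.76.
Loan 2 is cheaper by $53,671.60 − $45,436.76 = $8,234.84.

Loan 2 by $8,235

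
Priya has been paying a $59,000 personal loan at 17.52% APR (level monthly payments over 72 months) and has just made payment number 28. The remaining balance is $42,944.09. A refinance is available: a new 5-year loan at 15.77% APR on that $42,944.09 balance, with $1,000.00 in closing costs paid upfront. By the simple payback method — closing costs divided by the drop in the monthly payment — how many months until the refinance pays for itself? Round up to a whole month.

4 months

Current payment = 59,000 × 17.52%/12 / (1 − (1+0.0146000)^−72) = $1,329.70.
Refinanced payment = 42,944.09 × 0.0131417 / (1 − (1+0.0131417)^−60) = $1,039.08.
Monthly savings = $1,329.70 − $1,039.08 = $290.62.
Break-even = $1,000.00 / $290.62 = 3.44 → 4 months.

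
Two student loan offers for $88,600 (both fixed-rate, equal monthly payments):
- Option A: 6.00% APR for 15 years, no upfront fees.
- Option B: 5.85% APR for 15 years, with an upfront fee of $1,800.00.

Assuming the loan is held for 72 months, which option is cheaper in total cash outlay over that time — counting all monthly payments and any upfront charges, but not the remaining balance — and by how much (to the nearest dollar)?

Option A by $1,284

Option A: monthly rate = 6%/12 = 0.0050000; payment = 88,600 × 0.0050000 / (1 − (1+0.0050000)^−180) = $747.66.
Option B: at 5.85% the monthly rate is 0.0048750, so the payment is 88,600 × 0.0048750 / (1 − 1.0048750^−180) = $740.50.
Over 72 months: Option A costs 72 × $747.66 = $53,831.52; Option B costs 72 × $740.50 + $1,800.00 = $55,116.00.
Option A is cheaper by $55,116.00 − $53,831.52 = $1,284.48.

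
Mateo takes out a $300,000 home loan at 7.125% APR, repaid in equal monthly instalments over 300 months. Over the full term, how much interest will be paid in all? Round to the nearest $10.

$343,300

At 7.125% the monthly rate is 0.0059375, so the payment is 300,000 × 0.0059375 / (1 − 1.0059375^−300) = $2,144.32.
Total paid = 300 × $2,144.32 = $643,296.00; interest = $643,296.00 − $300,000 = $343,296.00.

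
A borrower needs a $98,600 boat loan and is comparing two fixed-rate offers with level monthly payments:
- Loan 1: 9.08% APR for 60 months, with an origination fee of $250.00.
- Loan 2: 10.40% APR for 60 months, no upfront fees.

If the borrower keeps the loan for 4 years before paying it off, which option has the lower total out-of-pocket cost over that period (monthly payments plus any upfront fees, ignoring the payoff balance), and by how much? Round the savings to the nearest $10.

Loan 1: monthly rate = 9.08%/12 = 0.0075667; payment = 98,600 × 0.0075667 / (1 − (1+0.0075667)^−60) = $2,050.60.
Loan 2: monthly rate = 10.4%/12 = 0.0086667; payment = 98,600 × 0.0086667 / (1 − (1+0.0086667)^−60) = $2,114.42.
Over 48 months: Loan 1 costs 48 × $2,050.60 + $250.00 = $98,678.80; Loan 2 costs 48 × $2,114.42 = $101,492.16.
Loan 1 is cheaper by $101,492.16 − $98,678.80 = $2,813.36.

Loan 1 by $2,810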